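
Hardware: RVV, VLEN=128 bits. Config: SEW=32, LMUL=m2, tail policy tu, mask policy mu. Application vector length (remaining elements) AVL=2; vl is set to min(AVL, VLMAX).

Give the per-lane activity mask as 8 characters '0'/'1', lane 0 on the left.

VLMAX = (128 × 2) / 32 = 8 lanes
AVL=2 ≤ VLMAX=8, so vl = 2
bits (lane 0 leftmost): 11000000

predicate = 11000000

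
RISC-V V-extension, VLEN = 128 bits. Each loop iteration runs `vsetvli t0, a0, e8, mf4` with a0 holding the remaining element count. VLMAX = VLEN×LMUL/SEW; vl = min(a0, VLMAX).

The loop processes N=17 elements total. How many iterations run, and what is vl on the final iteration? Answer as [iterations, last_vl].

VLMAX = (128 × 1/4) / 8 = 4 lanes
N=17: ⌈17/4⌉ = 5 iters; last vl = 17 − 4×4 = 1

[iterations, last_vl] = [5, 1]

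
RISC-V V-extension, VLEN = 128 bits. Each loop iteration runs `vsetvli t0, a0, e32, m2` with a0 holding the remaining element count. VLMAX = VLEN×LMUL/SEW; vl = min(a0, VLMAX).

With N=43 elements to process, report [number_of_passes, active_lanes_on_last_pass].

[iterations, last_vl] = [6, 3]

VLMAX = (128 × 2) / 32 = 8 lanes
N=43: ⌈43/8⌉ = 6 iters; last vl = 43 − 5×8 = 3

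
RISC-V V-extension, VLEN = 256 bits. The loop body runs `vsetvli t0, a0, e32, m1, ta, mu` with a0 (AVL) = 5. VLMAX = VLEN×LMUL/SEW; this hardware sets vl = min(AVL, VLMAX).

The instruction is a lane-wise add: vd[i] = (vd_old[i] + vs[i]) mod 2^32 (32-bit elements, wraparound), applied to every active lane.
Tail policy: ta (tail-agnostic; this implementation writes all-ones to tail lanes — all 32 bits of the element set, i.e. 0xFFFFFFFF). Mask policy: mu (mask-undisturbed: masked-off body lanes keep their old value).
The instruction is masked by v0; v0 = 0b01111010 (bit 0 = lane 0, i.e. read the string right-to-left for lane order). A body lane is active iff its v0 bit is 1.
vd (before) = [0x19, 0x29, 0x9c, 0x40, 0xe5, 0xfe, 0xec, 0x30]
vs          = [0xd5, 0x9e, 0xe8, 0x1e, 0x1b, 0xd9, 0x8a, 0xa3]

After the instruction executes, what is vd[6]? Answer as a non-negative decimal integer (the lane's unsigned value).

VLMAX = (256 × 1) / 32 = 8 lanes
vl = min(AVL, VLMAX) = min(5, 8) = 5
lane  0: mask-off/keep ⇒ 0x19
lane  1: add(0x29,0x9e) ⇒ 0xc7
lane  2: mask-off/keep ⇒ 0x9c
lane  3: add(0x40,0x1e) ⇒ 0x5e
lane  4: add(0xe5,0x1b) ⇒ 0x100
lane  5: tail/ones ⇒ 0xffffffff
lane  6: tail/ones ⇒ 0xffffffff
lane  7: tail/ones ⇒ 0xffffffff

vd[6] = 4294967295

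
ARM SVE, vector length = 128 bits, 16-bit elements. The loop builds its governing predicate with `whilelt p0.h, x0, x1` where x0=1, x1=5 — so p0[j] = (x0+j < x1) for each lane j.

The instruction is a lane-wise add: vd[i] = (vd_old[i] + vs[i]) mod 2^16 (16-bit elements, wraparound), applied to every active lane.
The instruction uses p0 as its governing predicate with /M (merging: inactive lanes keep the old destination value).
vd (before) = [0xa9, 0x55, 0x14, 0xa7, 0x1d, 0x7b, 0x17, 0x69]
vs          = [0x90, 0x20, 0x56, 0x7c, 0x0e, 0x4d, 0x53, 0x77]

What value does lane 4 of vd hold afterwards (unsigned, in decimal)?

vd[4] = 29

128-bit reg / 16-bit elem → 8 lanes
active while 1+j < 5, i.e. j ∈ [0,4) capped at 8 ⇒ 4
lane  0: add(0xa9,0x90) ⇒ 0x139
lane  1: add(0x55,0x20) ⇒ 0x75
lane  2: add(0x14,0x56) ⇒ 0x6a
lane  3: add(0xa7,0x7c) ⇒ 0x123
lane  4: tail/keep ⇒ 0x1d
lane  5: tail/keep ⇒ 0x7b
lane  6: tail/keep ⇒ 0x17
lane  7: tail/keep ⇒ 0x69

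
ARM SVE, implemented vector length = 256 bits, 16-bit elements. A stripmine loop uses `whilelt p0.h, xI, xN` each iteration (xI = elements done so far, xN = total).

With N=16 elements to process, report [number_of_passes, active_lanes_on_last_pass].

[iterations, last_vl] = [1, 16]

lane count: 256 div 16 = 16
16 elements at 16/iter → 1 passes, remainder 16 on the last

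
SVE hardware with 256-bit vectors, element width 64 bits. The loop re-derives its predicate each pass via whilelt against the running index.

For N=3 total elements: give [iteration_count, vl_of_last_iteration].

[iterations, last_vl] = [1, 3]

lane count: 256 div 64 = 4
iterations = ceil(3/4) = 1; final-pass vl = 3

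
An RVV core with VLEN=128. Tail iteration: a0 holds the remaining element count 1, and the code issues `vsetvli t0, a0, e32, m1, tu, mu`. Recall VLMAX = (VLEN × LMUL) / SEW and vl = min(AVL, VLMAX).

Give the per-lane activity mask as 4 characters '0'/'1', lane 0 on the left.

lanes per group: 128·1/32 = 4
vl ← min(1, 4) = 1
bits (lane 0 leftmost): 1000

predicate = 1000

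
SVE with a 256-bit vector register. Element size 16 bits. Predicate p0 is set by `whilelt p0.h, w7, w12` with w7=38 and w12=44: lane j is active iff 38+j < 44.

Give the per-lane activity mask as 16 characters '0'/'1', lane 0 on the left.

predicate = 1111110000000000

256-bit reg / 16-bit elem → 16 lanes
p0[j] = (38+j < 44); true for j=0..5 → 6 lanes set
bits (lane 0 leftmost): 1111110000000000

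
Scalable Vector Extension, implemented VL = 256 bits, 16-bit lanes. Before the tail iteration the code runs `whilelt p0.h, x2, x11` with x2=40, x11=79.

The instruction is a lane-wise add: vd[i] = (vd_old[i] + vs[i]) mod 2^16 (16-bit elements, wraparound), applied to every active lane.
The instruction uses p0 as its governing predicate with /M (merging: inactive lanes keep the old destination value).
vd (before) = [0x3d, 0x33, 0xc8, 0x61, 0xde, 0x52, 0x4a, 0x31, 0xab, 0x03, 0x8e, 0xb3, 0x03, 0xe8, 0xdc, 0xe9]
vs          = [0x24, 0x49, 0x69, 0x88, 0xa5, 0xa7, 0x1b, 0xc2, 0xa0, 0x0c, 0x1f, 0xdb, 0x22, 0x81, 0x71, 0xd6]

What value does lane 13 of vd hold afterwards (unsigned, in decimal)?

vd[13] = 361

256-bit reg / 16-bit elem → 16 lanes
whilelt: lane j active iff 40+j < 79 → j < 39 → 16 active
vd[0] add(0x3d,0x24) -> 0x61
vd[1] add(0x33,0x49) -> 0x7c
vd[2] add(0xc8,0x69) -> 0x131
vd[3] add(0x61,0x88) -> 0xe9
vd[4] add(0xde,0xa5) -> 0x183
vd[5] add(0x52,0xa7) -> 0xf9
vd[6] add(0x4a,0x1b) -> 0x65
vd[7] add(0x31,0xc2) -> 0xf3
vd[8] add(0xab,0xa0) -> 0x14b
vd[9] add(0x03,0x0c) -> 0x0f
vd[10] add(0x8e,0x1f) -> 0xad
vd[11] add(0xb3,0xdb) -> 0x18e
vd[12] add(0x03,0x22) -> 0x25
vd[13] add(0xe8,0x81) -> 0x169
vd[14] add(0xdc,0x71) -> 0x14d
vd[15] add(0xe9,0xd6) -> 0x1bf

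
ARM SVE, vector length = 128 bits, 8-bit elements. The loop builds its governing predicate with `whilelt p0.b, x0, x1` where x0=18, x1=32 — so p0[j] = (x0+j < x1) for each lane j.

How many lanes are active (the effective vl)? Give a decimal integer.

vl = 14

lane count: 128 div 8 = 16
p0[j] = (18+j < 32); true for j=0..13 → 14 lanes set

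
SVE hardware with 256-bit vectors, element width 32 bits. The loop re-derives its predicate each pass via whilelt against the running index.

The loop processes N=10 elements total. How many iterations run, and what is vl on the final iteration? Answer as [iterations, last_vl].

[iterations, last_vl] = [2, 2]

256-bit reg / 32-bit elem → 8 lanes
iterations = ceil(10/8) = 2; final-pass vl = 2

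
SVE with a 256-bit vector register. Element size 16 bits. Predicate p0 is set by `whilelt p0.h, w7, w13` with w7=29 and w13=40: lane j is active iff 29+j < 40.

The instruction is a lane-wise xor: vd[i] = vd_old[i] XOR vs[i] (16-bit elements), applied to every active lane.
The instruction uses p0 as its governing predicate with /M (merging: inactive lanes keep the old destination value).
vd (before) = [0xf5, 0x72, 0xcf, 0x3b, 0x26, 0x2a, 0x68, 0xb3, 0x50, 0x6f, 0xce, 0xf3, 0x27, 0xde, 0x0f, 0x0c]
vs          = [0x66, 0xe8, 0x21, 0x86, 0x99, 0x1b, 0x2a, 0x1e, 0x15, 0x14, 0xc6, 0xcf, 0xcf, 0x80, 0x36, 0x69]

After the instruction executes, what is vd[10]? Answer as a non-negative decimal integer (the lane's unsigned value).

256-bit reg / 16-bit elem → 16 lanes
whilelt: lane j active iff 29+j < 40 → j < 11 → 11 active
  i=0: xor(0xf5,0x66) → 147
  i=1: xor(0x72,0xe8) → 154
  i=2: xor(0xcf,0x21) → 238
  i=3: xor(0x3b,0x86) → 189
  i=4: xor(0x26,0x99) → 191
  i=5: xor(0x2a,0x1b) → 49
  i=6: xor(0x68,0x2a) → 66
  i=7: xor(0xb3,0x1e) → 173
  i=8: xor(0x50,0x15) → 69
  i=9: xor(0x6f,0x14) → 123
  i=10: xor(0xce,0xc6) → 8
  i=11: tail/keep → 243
  i=12: tail/keep → 39
  i=13: tail/keep → 222
  i=14: tail/keep → 15
  i=15: tail/keep → 12

vd[10] = 8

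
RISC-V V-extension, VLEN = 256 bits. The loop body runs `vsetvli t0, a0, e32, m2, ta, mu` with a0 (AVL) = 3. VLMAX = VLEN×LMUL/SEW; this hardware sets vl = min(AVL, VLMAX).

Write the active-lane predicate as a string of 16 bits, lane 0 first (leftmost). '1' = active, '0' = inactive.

VLMAX = (256 × 2) / 32 = 16 lanes
AVL=3 ≤ VLMAX=16, so vl = 3
bits (lane 0 leftmost): 1110000000000000

predicate = 1110000000000000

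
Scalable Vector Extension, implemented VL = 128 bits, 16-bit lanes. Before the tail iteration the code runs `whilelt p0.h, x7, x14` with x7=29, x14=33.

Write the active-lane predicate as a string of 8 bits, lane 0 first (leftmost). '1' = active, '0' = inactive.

predicate = 11110000

register lanes = 128/16 = 8
whilelt: lane j active iff 29+j < 33 → j < 4 → 4 active
bits (lane 0 leftmost): 11110000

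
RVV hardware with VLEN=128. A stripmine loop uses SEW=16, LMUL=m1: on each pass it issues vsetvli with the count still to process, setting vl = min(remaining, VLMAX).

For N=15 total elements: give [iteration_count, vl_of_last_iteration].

VLMAX = VLEN×LMUL/SEW = 128×1/16 = 8
N=15: ⌈15/8⌉ = 2 iters; last vl = 15 − 1×8 = 7

[iterations, last_vl] = [2, 7]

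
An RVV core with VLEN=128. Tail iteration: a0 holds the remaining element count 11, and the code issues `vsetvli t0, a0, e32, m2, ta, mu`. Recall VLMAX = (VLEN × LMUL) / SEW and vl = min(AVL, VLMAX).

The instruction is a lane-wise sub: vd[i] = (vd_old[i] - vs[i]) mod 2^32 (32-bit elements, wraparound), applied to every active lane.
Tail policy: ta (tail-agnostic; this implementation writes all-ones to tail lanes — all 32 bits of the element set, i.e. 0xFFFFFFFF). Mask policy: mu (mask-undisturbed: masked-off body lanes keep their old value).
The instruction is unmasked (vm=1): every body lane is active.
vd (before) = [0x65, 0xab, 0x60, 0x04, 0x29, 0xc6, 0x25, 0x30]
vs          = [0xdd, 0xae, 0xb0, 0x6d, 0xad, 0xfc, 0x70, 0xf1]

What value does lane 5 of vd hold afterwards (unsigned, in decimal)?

VLMAX = (128 × 2) / 32 = 8 lanes
AVL=11 > VLMAX=8, so vl = 8
  i=0: sub(0x65,0xdd) → 4294967176
  i=1: sub(0xab,0xae) → 4294967293
  i=2: sub(0x60,0xb0) → 4294967216
  i=3: sub(0x04,0x6d) → 4294967191
  i=4: sub(0x29,0xad) → 4294967164
  i=5: sub(0xc6,0xfc) → 4294967242
  i=6: sub(0x25,0x70) → 4294967221
  i=7: sub(0x30,0xf1) → 4294967103

vd[5] = 4294967242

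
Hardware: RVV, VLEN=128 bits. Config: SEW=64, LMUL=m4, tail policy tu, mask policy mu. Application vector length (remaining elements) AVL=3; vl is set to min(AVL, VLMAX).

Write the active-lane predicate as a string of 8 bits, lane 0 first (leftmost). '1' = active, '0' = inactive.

VLMAX = VLEN×LMUL/SEW = 128×4/64 = 8
vl ← min(3, 8) = 3
bits (lane 0 leftmost): 11100000

predicate = 11100000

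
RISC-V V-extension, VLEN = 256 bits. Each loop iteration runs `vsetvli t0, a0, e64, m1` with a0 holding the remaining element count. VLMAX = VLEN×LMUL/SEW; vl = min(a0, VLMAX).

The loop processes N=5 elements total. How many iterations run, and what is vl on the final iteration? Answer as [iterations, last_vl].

[iterations, last_vl] = [2, 1]

VLMAX = VLEN×LMUL/SEW = 256×1/64 = 4
N=5: ⌈5/4⌉ = 2 iters; last vl = 5 − 1×4 = 1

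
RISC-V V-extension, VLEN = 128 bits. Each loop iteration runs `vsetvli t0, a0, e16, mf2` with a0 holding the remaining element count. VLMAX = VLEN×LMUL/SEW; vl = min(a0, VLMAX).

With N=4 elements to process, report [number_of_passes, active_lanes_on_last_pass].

VLMAX = (128 × 1/2) / 16 = 4 lanes
N=4: ⌈4/4⌉ = 1 iters; last vl = 4 − 0×4 = 4

[iterations, last_vl] = [1, 4]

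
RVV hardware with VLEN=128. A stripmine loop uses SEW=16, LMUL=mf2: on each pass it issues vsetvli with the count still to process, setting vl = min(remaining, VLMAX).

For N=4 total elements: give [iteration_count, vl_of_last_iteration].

VLMAX = (128 × 1/2) / 16 = 4 lanes
iterations = ceil(4/4) = 1; final-pass vl = 4

[iterations, last_vl] = [1, 4]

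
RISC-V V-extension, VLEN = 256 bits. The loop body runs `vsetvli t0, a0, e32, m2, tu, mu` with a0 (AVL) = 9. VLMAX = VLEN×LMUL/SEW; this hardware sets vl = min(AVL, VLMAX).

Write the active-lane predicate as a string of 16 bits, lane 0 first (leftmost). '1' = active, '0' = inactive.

lanes per group: 256·2/32 = 16
AVL=9 ≤ VLMAX=16, so vl = 9
bits (lane 0 leftmost): 1111111110000000

predicate = 1111111110000000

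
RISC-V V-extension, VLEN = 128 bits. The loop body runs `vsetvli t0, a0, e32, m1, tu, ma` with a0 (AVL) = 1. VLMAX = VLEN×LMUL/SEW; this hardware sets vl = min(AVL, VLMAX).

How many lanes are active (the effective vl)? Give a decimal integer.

lanes per group: 128·1/32 = 4
vl ← min(1, 4) = 1

vl = 1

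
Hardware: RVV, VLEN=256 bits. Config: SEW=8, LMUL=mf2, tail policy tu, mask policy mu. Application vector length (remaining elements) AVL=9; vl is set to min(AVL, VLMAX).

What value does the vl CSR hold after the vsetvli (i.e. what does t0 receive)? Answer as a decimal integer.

lanes per group: 256·1/2/8 = 16
vl = min(AVL, VLMAX) = min(9, 16) = 9

vl = 9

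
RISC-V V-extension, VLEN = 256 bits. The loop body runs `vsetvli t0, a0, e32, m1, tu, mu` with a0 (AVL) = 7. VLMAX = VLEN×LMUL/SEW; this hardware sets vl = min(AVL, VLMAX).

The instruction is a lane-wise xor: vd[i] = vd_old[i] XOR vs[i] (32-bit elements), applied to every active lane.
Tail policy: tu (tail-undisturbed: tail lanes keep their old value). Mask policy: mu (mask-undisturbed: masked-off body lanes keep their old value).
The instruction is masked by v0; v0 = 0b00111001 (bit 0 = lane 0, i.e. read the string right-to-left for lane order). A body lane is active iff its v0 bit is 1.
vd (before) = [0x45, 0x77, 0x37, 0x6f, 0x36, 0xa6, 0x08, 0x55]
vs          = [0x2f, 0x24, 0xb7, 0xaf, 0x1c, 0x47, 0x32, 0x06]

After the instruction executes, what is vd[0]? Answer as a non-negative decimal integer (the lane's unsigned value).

vd[0] = 106

VLMAX = VLEN×LMUL/SEW = 256×1/32 = 8
vl = min(AVL, VLMAX) = min(7, 8) = 7
[0] xor(0x45,0x2f) = 0x6a
[1] mask-off/keep = 0x77
[2] mask-off/keep = 0x37
[3] xor(0x6f,0xaf) = 0xc0
[4] xor(0x36,0x1c) = 0x2a
[5] xor(0xa6,0x47) = 0xe1
[6] mask-off/keep = 0x08
[7] tail/keep = 0x55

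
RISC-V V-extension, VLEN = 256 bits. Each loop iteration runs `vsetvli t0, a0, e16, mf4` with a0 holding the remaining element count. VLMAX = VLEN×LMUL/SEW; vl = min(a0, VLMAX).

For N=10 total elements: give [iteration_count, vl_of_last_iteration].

[iterations, last_vl] = [3, 2]

lanes per group: 256·1/4/16 = 4
10 elements at 4/iter → 3 passes, remainder 2 on the last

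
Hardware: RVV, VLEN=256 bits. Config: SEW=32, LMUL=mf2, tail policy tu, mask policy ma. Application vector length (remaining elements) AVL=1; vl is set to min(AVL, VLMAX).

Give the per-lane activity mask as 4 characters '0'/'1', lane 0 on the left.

VLMAX = (256 × 1/2) / 32 = 4 lanes
AVL=1 ≤ VLMAX=4, so vl = 1
bits (lane 0 leftmost): 1000

predicate = 1000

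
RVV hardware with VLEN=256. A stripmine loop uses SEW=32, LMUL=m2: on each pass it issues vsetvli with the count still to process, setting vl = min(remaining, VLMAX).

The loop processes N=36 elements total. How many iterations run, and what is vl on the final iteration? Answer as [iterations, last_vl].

VLMAX = VLEN×LMUL/SEW = 256×2/32 = 16
N=36: ⌈36/16⌉ = 3 iters; last vl = 36 − 2×16 = 4

[iterations, last_vl] = [3, 4]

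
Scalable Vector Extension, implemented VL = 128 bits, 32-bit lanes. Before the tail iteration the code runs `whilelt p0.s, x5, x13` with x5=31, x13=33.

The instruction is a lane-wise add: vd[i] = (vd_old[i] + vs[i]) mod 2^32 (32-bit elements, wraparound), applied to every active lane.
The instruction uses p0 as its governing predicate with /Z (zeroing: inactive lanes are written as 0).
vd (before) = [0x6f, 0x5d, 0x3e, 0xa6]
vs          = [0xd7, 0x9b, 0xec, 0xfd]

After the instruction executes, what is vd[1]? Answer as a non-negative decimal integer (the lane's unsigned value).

vd[1] = 248

register lanes = 128/32 = 4
active while 31+j < 33, i.e. j ∈ [0,2) capped at 4 ⇒ 2
lane  0: add(0x6f,0xd7) ⇒ 0x146
lane  1: add(0x5d,0x9b) ⇒ 0xf8
lane  2: tail/zero ⇒ 0x00
lane  3: tail/zero ⇒ 0x00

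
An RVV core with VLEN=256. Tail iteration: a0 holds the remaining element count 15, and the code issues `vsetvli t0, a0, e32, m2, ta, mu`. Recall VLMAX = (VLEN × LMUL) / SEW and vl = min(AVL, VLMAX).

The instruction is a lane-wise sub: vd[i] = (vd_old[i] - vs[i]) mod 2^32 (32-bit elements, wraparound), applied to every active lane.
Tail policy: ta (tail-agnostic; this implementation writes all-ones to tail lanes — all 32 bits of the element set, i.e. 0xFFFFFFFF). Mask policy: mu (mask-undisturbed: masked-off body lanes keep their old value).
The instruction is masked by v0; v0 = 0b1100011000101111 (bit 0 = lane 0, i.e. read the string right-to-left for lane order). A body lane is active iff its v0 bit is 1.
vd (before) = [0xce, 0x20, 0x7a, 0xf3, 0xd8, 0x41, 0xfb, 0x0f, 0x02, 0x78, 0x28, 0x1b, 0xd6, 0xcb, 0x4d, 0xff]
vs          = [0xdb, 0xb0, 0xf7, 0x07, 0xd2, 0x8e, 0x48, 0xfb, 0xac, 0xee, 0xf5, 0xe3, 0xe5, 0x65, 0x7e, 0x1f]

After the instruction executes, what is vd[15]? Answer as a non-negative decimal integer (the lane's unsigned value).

VLMAX = (256 × 2) / 32 = 16 lanes
vl ← min(15, 16) = 15
  i=0: sub(0xce,0xdb) → 4294967283
  i=1: sub(0x20,0xb0) → 4294967152
  i=2: sub(0x7a,0xf7) → 4294967171
  i=3: sub(0xf3,0x07) → 236
  i=4: mask-off/keep → 216
  i=5: sub(0x41,0x8e) → 4294967219
  i=6: mask-off/keep → 251
  i=7: mask-off/keep → 15
  i=8: mask-off/keep → 2
  i=9: sub(0x78,0xee) → 4294967178
  i=10: sub(0x28,0xf5) → 4294967091
  i=11: mask-off/keep → 27
  i=12: mask-off/keep → 214
  i=13: mask-off/keep → 203
  i=14: sub(0x4d,0x7e) → 4294967247
  i=15: tail/ones → 4294967295

vd[15] = 4294967295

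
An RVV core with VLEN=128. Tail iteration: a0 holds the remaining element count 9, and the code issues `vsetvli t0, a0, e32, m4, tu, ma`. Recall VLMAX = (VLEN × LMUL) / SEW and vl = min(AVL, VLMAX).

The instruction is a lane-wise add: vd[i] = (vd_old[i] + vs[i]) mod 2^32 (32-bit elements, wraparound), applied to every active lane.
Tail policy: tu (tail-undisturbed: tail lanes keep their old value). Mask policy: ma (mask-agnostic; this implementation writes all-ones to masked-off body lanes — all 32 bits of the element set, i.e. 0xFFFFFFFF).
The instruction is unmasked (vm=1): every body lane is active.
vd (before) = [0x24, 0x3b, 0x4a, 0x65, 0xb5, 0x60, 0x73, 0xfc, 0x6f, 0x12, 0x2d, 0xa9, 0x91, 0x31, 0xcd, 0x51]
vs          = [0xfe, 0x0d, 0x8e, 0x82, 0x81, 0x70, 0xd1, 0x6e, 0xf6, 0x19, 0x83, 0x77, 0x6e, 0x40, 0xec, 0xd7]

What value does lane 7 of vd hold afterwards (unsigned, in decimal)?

VLMAX = VLEN×LMUL/SEW = 128×4/32 = 16
AVL=9 ≤ VLMAX=16, so vl = 9
vd[0] add(0x24,0xfe) -> 0x122
vd[1] add(0x3b,0x0d) -> 0x48
vd[2] add(0x4a,0x8e) -> 0xd8
vd[3] add(0x65,0x82) -> 0xe7
vd[4] add(0xb5,0x81) -> 0x136
vd[5] add(0x60,0x70) -> 0xd0
vd[6] add(0x73,0xd1) -> 0x144
vd[7] add(0xfc,0x6e) -> 0x16a
vd[8] add(0x6f,0xf6) -> 0x165
vd[9] tail/keep -> 0x12
vd[10] tail/keep -> 0x2d
vd[11] tail/keep -> 0xa9
vd[12] tail/keep -> 0x91
vd[13] tail/keep -> 0x31
vd[14] tail/keep -> 0xcd
vd[15] tail/keep -> 0x51

vd[7] = 362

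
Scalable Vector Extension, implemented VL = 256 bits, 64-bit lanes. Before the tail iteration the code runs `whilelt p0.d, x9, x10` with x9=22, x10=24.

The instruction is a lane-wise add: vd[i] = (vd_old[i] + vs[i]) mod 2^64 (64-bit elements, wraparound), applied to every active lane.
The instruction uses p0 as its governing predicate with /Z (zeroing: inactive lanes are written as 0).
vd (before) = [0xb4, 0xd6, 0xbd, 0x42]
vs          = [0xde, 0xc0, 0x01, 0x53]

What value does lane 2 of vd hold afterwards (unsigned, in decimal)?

lane count: 256 div 64 = 4
whilelt: lane j active iff 22+j < 24 → j < 2 → 2 active
[0] add(0xb4,0xde) = 0x192
[1] add(0xd6,0xc0) = 0x196
[2] tail/zero = 0x00
[3] tail/zero = 0x00

vd[2] = 0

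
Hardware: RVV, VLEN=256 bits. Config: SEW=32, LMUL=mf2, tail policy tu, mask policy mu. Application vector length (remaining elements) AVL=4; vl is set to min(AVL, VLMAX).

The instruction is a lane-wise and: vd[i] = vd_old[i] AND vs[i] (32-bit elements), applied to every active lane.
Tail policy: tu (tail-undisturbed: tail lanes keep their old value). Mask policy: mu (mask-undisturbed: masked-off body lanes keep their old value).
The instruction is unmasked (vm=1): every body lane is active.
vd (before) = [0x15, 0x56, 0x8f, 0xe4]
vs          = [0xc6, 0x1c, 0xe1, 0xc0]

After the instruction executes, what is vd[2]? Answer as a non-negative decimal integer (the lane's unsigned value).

vd[2] = 129

VLMAX = VLEN×LMUL/SEW = 256×1/2/32 = 4
AVL=4 ≤ VLMAX=4, so vl = 4
  i=0: and(0x15,0xc6) → 4
  i=1: and(0x56,0x1c) → 20
  i=2: and(0x8f,0xe1) → 129
  i=3: and(0xe4,0xc0) → 192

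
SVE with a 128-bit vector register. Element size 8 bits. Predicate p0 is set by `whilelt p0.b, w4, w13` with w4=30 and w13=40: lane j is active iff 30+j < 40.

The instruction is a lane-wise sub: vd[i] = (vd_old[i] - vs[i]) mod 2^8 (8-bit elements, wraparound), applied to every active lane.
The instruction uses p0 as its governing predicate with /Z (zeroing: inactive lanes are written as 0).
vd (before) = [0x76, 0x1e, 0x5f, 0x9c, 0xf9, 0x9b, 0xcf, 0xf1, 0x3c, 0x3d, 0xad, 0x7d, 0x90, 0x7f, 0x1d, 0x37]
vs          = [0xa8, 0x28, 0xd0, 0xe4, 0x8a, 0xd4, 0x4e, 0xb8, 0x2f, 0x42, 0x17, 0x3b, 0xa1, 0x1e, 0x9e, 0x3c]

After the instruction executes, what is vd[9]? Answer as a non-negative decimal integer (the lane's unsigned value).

vd[9] = 251

register lanes = 128/8 = 16
active while 30+j < 40, i.e. j ∈ [0,10) capped at 16 ⇒ 10
[0] sub(0x76,0xa8) = 0xce
[1] sub(0x1e,0x28) = 0xf6
[2] sub(0x5f,0xd0) = 0x8f
[3] sub(0x9c,0xe4) = 0xb8
[4] sub(0xf9,0x8a) = 0x6f
[5] sub(0x9b,0xd4) = 0xc7
[6] sub(0xcf,0x4e) = 0x81
[7] sub(0xf1,0xb8) = 0x39
[8] sub(0x3c,0x2f) = 0x0d
[9] sub(0x3d,0x42) = 0xfb
[10] tail/zero = 0x00
[11] tail/zero = 0x00
[12] tail/zero = 0x00
[13] tail/zero = 0x00
[14] tail/zero = 0x00
[15] tail/zero = 0x00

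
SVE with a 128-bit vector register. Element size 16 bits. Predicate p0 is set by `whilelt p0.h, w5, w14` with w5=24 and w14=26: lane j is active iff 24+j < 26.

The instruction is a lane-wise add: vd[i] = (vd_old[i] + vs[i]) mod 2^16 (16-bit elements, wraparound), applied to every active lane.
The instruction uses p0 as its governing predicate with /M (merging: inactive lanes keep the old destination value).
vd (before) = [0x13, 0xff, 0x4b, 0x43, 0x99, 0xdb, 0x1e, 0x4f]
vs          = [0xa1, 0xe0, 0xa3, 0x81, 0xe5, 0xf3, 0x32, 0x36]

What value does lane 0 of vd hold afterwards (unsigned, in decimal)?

vd[0] = 180

128-bit reg / 16-bit elem → 8 lanes
whilelt: lane j active iff 24+j < 26 → j < 2 → 2 active
vd[0] add(0x13,0xa1) -> 0xb4
vd[1] add(0xff,0xe0) -> 0x1df
vd[2] tail/keep -> 0x4b
vd[3] tail/keep -> 0x43
vd[4] tail/keep -> 0x99
vd[5] tail/keep -> 0xdb
vd[6] tail/keep -> 0x1e
vd[7] tail/keep -> 0x4f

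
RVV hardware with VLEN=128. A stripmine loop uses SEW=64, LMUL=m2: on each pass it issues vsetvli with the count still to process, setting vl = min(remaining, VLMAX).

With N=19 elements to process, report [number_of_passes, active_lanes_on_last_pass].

[iterations, last_vl] = [5, 3]

VLMAX = VLEN×LMUL/SEW = 128×2/64 = 4
19 elements at 4/iter → 5 passes, remainder 3 on the last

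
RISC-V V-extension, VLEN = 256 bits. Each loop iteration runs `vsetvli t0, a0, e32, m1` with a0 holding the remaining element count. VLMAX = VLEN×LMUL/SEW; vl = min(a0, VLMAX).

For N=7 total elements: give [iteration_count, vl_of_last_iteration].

[iterations, last_vl] = [1, 7]

VLMAX = VLEN×LMUL/SEW = 256×1/32 = 8
iterations = ceil(7/8) = 1; final-pass vl = 7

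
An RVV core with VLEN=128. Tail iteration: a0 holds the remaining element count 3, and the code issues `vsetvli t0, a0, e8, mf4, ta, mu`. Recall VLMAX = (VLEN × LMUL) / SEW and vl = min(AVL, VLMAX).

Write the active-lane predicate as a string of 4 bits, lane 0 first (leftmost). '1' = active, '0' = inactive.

predicate = 1110

lanes per group: 128·1/4/8 = 4
vl = min(AVL, VLMAX) = min(3, 4) = 3
bits (lane 0 leftmost): 1110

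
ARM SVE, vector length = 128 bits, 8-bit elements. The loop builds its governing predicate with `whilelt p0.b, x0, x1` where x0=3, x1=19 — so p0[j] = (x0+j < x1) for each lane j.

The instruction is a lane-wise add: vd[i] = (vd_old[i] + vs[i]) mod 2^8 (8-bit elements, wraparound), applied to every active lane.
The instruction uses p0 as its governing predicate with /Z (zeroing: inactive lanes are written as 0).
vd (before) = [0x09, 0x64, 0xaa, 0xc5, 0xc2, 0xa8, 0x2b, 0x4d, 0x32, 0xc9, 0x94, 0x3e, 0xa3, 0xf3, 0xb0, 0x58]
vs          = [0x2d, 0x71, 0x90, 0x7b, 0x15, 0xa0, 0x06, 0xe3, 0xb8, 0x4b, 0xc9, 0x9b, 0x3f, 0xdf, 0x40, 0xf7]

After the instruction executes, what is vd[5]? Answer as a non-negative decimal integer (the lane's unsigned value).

register lanes = 128/8 = 16
active while 3+j < 19, i.e. j ∈ [0,16) capped at 16 ⇒ 16
[0] add(0x09,0x2d) = 0x36
[1] add(0x64,0x71) = 0xd5
[2] add(0xaa,0x90) = 0x3a
[3] add(0xc5,0x7b) = 0x40
[4] add(0xc2,0x15) = 0xd7
[5] add(0xa8,0xa0) = 0x48
[6] add(0x2b,0x06) = 0x31
[7] add(0x4d,0xe3) = 0x30
[8] add(0x32,0xb8) = 0xea
[9] add(0xc9,0x4b) = 0x14
[10] add(0x94,0xc9) = 0x5d
[11] add(0x3e,0x9b) = 0xd9
[12] add(0xa3,0x3f) = 0xe2
[13] add(0xf3,0xdf) = 0xd2
[14] add(0xb0,0x40) = 0xf0
[15] add(0x58,0xf7) = 0x4f

vd[5] = 72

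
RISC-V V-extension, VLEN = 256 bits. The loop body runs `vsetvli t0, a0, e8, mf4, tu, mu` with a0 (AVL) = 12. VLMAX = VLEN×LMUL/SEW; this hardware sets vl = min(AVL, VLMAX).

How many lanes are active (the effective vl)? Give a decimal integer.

VLMAX = VLEN×LMUL/SEW = 256×1/4/8 = 8
vl ← min(12, 8) = 8

vl = 8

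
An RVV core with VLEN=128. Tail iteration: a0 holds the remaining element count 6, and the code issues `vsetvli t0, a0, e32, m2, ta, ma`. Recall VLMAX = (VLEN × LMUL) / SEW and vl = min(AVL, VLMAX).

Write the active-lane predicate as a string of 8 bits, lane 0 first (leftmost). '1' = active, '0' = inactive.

predicate = 11111100

VLMAX = (128 × 2) / 32 = 8 lanes
AVL=6 ≤ VLMAX=8, so vl = 6
bits (lane 0 leftmost): 11111100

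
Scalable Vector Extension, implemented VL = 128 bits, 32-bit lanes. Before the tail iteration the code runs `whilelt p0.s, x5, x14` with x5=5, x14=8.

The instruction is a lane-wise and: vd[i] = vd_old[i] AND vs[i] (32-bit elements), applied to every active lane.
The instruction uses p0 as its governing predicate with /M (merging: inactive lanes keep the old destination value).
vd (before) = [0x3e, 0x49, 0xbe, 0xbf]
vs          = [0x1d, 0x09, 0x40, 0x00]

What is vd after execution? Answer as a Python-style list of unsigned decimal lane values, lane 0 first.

vd = [28, 9, 0, 191]

lane count: 128 div 32 = 4
active while 5+j < 8, i.e. j ∈ [0,3) capped at 4 ⇒ 3
[0] and(0x3e,0x1d) = 0x1c
[1] and(0x49,0x09) = 0x09
[2] and(0xbe,0x40) = 0x00
[3] tail/keep = 0xbf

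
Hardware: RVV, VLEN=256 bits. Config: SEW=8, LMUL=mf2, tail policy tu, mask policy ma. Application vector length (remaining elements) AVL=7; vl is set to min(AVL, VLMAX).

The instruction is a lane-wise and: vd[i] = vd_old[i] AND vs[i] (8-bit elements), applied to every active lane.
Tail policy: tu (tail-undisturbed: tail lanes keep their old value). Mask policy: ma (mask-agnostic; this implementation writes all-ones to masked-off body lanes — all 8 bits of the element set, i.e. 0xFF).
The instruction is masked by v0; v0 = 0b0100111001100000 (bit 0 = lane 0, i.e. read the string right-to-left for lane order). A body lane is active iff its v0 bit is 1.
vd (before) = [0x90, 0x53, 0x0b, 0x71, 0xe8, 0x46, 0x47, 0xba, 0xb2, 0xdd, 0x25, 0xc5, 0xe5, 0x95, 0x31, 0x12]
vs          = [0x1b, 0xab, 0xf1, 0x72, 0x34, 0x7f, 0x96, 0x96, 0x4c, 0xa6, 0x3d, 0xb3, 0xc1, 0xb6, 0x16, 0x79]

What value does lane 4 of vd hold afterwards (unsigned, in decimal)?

vd[4] = 255

VLMAX = (256 × 1/2) / 8 = 16 lanes
vl ← min(7, 16) = 7
vd[0] mask-off/ones -> 0xff
vd[1] mask-off/ones -> 0xff
vd[2] mask-off/ones -> 0xff
vd[3] mask-off/ones -> 0xff
vd[4] mask-off/ones -> 0xff
vd[5] and(0x46,0x7f) -> 0x46
vd[6] and(0x47,0x96) -> 0x06
vd[7] tail/keep -> 0xba
vd[8] tail/keep -> 0xb2
vd[9] tail/keep -> 0xdd
vd[10] tail/keep -> 0x25
vd[11] tail/keep -> 0xc5
vd[12] tail/keep -> 0xe5
vd[13] tail/keep -> 0x95
vd[14] tail/keep -> 0x31
vd[15] tail/keep -> 0x12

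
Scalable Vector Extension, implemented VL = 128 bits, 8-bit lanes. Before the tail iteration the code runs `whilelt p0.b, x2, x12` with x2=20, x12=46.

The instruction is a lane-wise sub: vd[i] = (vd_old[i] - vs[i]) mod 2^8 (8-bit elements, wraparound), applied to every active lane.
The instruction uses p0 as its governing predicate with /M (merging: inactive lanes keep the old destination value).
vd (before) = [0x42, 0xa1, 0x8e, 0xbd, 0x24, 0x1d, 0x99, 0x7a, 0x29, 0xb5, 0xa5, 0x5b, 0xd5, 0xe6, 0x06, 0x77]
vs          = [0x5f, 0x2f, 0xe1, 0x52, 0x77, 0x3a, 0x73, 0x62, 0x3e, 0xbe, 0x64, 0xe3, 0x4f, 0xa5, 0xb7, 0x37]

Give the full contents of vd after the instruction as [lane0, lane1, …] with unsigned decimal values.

register lanes = 128/8 = 16
whilelt: lane j active iff 20+j < 46 → j < 26 → 16 active
  i=0: sub(0x42,0x5f) → 227
  i=1: sub(0xa1,0x2f) → 114
  i=2: sub(0x8e,0xe1) → 173
  i=3: sub(0xbd,0x52) → 107
  i=4: sub(0x24,0x77) → 173
  i=5: sub(0x1d,0x3a) → 227
  i=6: sub(0x99,0x73) → 38
  i=7: sub(0x7a,0x62) → 24
  i=8: sub(0x29,0x3e) → 235
  i=9: sub(0xb5,0xbe) → 247
  i=10: sub(0xa5,0x64) → 65
  i=11: sub(0x5b,0xe3) → 120
  i=12: sub(0xd5,0x4f) → 134
  i=13: sub(0xe6,0xa5) → 65
  i=14: sub(0x06,0xb7) → 79
  i=15: sub(0x77,0x37) → 64

vd = [227, 114, 173, 107, 173, 227, 38, 24, 235, 247, 65, 120, 134, 65, 79, 64]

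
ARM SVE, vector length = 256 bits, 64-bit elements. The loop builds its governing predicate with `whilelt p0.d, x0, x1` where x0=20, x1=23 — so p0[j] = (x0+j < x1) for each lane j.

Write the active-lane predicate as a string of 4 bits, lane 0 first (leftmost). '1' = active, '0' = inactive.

256-bit reg / 64-bit elem → 4 lanes
whilelt: lane j active iff 20+j < 23 → j < 3 → 3 active
bits (lane 0 leftmost): 1110

predicate = 1110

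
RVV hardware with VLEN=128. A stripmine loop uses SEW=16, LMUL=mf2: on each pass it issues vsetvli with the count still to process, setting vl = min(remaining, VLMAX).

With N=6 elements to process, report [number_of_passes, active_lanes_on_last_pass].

[iterations, last_vl] = [2, 2]

lanes per group: 128·1/2/16 = 4
N=6: ⌈6/4⌉ = 2 iters; last vl = 6 − 1×4 = 2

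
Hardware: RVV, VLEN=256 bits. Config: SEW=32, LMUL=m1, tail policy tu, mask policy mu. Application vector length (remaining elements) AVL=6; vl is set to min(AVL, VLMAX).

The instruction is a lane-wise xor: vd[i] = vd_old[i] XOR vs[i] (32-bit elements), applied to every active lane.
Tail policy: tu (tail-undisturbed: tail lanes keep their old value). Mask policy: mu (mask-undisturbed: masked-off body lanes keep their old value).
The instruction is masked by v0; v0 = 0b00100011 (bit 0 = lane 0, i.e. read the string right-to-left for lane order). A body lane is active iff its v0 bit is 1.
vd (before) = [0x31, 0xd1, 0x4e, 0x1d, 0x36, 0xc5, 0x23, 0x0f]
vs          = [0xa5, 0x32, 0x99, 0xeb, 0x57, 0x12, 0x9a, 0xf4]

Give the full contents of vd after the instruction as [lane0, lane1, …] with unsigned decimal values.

vd = [148, 227, 78, 29, 54, 215, 35, 15]

lanes per group: 256·1/32 = 8
vl = min(AVL, VLMAX) = min(6, 8) = 6
  i=0: xor(0x31,0xa5) → 148
  i=1: xor(0xd1,0x32) → 227
  i=2: mask-off/keep → 78
  i=3: mask-off/keep → 29
  i=4: mask-off/keep → 54
  i=5: xor(0xc5,0x12) → 215
  i=6: tail/keep → 35
  i=7: tail/keep → 15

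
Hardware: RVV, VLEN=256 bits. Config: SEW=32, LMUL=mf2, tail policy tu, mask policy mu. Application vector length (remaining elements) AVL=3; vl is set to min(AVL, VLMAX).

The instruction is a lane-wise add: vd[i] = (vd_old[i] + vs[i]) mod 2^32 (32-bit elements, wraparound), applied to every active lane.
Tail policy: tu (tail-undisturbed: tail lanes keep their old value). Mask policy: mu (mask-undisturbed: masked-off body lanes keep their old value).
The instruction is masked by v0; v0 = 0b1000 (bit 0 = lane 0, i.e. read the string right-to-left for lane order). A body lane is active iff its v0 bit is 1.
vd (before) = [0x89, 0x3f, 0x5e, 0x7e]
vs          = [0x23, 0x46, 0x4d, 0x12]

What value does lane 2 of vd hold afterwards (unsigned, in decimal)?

vd[2] = 94

VLMAX = (256 × 1/2) / 32 = 4 lanes
AVL=3 ≤ VLMAX=4, so vl = 3
lane  0: mask-off/keep ⇒ 0x89
lane  1: mask-off/keep ⇒ 0x3f
lane  2: mask-off/keep ⇒ 0x5e
lane  3: tail/keep ⇒ 0x7e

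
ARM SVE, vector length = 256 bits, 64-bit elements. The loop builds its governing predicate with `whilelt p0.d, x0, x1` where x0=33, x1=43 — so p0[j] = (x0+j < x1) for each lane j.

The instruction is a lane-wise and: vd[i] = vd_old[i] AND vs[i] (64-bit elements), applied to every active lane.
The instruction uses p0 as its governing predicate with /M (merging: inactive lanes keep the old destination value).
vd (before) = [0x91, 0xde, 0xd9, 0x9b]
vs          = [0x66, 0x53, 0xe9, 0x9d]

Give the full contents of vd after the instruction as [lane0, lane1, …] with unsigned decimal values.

lane count: 256 div 64 = 4
p0[j] = (33+j < 43); true for j=0..3 → 4 lanes set
[0] and(0x91,0x66) = 0x00
[1] and(0xde,0x53) = 0x52
[2] and(0xd9,0xe9) = 0xc9
[3] and(0x9b,0x9d) = 0x99

vd = [0, 82, 201, 153]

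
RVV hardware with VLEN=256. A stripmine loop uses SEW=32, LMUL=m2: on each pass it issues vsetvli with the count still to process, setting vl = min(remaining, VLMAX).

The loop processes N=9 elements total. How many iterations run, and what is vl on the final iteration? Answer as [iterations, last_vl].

[iterations, last_vl] = [1, 9]

VLMAX = (256 × 2) / 32 = 16 lanes
N=9: ⌈9/16⌉ = 1 iters; last vl = 9 − 0×16 = 9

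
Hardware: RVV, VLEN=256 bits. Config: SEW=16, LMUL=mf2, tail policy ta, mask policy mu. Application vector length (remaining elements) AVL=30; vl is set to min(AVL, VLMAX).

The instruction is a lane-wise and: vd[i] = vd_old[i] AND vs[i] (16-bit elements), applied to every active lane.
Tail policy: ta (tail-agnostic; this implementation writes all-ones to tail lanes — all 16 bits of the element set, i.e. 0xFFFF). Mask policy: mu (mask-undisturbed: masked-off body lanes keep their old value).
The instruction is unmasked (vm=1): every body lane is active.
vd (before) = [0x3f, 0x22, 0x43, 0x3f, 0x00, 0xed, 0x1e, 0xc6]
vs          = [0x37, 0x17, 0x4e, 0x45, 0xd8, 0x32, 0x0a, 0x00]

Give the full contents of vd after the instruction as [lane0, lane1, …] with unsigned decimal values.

vd = [55, 2, 66, 5, 0, 32, 10, 0]

VLMAX = (256 × 1/2) / 16 = 8 lanes
AVL=30 > VLMAX=8, so vl = 8
  i=0: and(0x3f,0x37) → 55
  i=1: and(0x22,0x17) → 2
  i=2: and(0x43,0x4e) → 66
  i=3: and(0x3f,0x45) → 5
  i=4: and(0x00,0xd8) → 0
  i=5: and(0xed,0x32) → 32
  i=6: and(0x1e,0x0a) → 10
  i=7: and(0xc6,0x00) → 0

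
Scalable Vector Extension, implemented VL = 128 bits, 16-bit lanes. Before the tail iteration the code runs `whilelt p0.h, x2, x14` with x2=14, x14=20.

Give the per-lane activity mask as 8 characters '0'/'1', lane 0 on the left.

predicate = 11111100

128-bit reg / 16-bit elem → 8 lanes
p0[j] = (14+j < 20); true for j=0..5 → 6 lanes set
bits (lane 0 leftmost): 11111100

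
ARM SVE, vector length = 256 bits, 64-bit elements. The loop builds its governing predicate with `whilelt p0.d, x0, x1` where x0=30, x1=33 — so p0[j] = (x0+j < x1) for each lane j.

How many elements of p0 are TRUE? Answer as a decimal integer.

vl = 3

256-bit reg / 64-bit elem → 4 lanes
whilelt: lane j active iff 30+j < 33 → j < 3 → 3 active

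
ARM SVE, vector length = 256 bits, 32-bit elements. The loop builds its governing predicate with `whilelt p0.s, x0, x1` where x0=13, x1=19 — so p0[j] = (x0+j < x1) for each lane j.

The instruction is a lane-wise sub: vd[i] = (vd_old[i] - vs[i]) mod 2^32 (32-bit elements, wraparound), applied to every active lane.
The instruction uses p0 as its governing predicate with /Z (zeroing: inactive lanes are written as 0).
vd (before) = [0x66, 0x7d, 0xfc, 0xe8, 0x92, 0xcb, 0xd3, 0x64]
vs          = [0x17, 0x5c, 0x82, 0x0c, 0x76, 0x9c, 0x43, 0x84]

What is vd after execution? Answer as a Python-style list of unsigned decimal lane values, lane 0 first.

register lanes = 256/32 = 8
p0[j] = (13+j < 19); true for j=0..5 → 6 lanes set
[0] sub(0x66,0x17) = 0x4f
[1] sub(0x7d,0x5c) = 0x21
[2] sub(0xfc,0x82) = 0x7a
[3] sub(0xe8,0x0c) = 0xdc
[4] sub(0x92,0x76) = 0x1c
[5] sub(0xcb,0x9c) = 0x2f
[6] tail/zero = 0x00
[7] tail/zero = 0x00

vd = [79, 33, 122, 220, 28, 47, 0, 0]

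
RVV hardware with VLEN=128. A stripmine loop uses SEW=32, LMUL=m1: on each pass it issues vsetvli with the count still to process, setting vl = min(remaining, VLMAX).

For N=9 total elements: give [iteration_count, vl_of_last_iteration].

lanes per group: 128·1/32 = 4
9 elements at 4/iter → 3 passes, remainder 1 on the last

[iterations, last_vl] = [3, 1]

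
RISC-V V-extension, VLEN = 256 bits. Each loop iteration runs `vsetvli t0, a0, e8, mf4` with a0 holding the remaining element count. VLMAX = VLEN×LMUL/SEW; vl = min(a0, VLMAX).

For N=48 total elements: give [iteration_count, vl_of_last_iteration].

[iterations, last_vl] = [6, 8]

lanes per group: 256·1/4/8 = 8
iterations = ceil(48/8) = 6; final-pass vl = 8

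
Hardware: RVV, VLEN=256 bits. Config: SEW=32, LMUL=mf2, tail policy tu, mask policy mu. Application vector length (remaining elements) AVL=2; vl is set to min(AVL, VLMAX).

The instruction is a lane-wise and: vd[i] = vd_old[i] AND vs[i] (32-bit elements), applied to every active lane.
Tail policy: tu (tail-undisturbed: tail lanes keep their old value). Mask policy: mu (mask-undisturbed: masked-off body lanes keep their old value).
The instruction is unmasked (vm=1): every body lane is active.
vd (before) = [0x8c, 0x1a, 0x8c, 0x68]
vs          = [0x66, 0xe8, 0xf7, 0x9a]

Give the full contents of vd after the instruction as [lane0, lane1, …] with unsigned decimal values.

VLMAX = VLEN×LMUL/SEW = 256×1/2/32 = 4
AVL=2 ≤ VLMAX=4, so vl = 2
[0] and(0x8c,0x66) = 0x04
[1] and(0x1a,0xe8) = 0x08
[2] tail/keep = 0x8c
[3] tail/keep = 0x68

vd = [4, 8, 140, 104]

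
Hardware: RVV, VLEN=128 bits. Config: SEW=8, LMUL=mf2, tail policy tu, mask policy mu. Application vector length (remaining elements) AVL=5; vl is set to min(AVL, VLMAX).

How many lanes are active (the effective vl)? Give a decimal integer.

lanes per group: 128·1/2/8 = 8
AVL=5 ≤ VLMAX=8, so vl = 5

vl = 5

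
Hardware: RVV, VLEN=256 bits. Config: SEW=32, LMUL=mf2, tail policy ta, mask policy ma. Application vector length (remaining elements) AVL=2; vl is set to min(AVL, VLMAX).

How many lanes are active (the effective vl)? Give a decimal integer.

VLMAX = VLEN×LMUL/SEW = 256×1/2/32 = 4
vl ← min(2, 4) = 2

vl = 2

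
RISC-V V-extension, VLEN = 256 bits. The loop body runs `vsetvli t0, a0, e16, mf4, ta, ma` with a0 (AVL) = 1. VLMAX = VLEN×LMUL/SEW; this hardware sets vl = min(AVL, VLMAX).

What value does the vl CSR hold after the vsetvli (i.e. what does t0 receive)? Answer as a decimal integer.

VLMAX = (256 × 1/4) / 16 = 4 lanes
vl ← min(1, 4) = 1

vl = 1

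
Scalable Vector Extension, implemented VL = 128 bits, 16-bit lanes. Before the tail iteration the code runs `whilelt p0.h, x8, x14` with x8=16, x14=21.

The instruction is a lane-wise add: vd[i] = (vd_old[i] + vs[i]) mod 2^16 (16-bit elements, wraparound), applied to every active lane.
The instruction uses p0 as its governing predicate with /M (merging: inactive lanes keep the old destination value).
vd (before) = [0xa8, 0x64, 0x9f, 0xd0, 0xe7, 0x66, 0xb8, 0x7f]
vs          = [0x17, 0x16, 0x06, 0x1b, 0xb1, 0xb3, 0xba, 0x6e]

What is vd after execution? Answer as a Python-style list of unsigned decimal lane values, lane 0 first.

register lanes = 128/16 = 8
whilelt: lane j active iff 16+j < 21 → j < 5 → 5 active
  i=0: add(0xa8,0x17) → 191
  i=1: add(0x64,0x16) → 122
  i=2: add(0x9f,0x06) → 165
  i=3: add(0xd0,0x1b) → 235
  i=4: add(0xe7,0xb1) → 408
  i=5: tail/keep → 102
  i=6: tail/keep → 184
  i=7: tail/keep → 127

vd = [191, 122, 165, 235, 408, 102, 184, 127]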